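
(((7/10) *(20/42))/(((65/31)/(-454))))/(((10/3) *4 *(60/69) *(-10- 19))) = 161851/754000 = 0.21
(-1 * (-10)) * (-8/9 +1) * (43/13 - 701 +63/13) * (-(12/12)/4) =45035/234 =192.46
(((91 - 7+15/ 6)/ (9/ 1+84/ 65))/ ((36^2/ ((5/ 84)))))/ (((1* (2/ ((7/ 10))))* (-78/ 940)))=-203275/ 124851456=-0.00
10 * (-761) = -7610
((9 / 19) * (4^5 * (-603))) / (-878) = 333.13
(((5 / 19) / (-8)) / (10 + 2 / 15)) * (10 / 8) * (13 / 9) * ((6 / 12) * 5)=-8125 / 554496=-0.01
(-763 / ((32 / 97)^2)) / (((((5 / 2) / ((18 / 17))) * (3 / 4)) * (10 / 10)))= -21537201 / 5440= -3959.04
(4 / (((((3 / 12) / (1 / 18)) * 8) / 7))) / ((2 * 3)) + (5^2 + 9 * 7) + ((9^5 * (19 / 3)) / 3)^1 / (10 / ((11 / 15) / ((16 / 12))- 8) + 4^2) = 168899995 / 19656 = 8592.80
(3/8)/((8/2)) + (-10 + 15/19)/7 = -743/608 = -1.22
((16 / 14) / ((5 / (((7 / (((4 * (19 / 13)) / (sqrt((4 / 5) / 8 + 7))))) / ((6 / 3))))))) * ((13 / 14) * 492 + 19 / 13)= 41707 * sqrt(710) / 6650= 167.12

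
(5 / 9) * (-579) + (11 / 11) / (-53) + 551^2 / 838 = 40.61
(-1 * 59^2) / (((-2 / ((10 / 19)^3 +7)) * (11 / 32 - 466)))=-2729828048 / 102205959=-26.71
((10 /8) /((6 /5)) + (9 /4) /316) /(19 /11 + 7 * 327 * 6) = 43747 /572944656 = 0.00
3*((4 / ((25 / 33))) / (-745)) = -396 / 18625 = -0.02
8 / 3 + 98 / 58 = 379 / 87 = 4.36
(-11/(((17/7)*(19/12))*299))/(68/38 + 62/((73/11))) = -16863/19620380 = -0.00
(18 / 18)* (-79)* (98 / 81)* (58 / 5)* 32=-14369152 / 405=-35479.39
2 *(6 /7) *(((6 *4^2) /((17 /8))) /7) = 11.06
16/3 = 5.33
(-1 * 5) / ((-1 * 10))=1 / 2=0.50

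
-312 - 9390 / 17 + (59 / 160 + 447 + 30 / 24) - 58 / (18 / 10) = -10965973 / 24480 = -447.96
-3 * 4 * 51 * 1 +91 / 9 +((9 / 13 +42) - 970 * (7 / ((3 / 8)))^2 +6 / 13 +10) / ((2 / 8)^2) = -210896759 / 39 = -5407609.21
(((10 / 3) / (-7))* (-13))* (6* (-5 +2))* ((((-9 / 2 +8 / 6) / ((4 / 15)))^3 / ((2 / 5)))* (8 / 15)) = 55729375 / 224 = 248791.85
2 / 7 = 0.29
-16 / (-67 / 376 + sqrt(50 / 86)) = -11310080 *sqrt(43) / 3341373-17332096 / 3341373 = -27.38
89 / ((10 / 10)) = 89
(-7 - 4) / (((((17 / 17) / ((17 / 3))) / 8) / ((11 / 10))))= -548.53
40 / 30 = 4 / 3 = 1.33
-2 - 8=-10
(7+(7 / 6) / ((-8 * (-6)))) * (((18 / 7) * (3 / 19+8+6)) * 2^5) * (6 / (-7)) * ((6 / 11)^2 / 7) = -33584112 / 112651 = -298.13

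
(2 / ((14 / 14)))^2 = 4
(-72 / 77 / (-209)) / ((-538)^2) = 18 / 1164505573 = 0.00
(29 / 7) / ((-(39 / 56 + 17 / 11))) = -2552 / 1381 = -1.85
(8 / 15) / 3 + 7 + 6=593 / 45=13.18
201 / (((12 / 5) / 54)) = 9045 / 2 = 4522.50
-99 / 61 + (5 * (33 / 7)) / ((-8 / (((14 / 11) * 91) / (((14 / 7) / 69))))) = -5746077 / 488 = -11774.75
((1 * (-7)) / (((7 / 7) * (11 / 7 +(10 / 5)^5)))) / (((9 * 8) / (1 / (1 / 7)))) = -343 / 16920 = -0.02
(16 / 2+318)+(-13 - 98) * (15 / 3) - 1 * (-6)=-223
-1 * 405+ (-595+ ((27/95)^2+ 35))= -8708396/9025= -964.92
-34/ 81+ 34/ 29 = 1768/ 2349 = 0.75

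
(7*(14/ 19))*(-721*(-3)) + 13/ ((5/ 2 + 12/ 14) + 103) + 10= 315915654/ 28291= 11166.65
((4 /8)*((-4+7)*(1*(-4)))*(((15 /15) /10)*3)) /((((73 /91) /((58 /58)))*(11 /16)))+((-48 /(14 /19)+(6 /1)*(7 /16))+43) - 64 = -86.78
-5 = -5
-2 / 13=-0.15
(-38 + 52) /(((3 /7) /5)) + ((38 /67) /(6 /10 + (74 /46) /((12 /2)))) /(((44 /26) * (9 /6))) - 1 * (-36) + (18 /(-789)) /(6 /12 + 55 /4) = 1320875067686 /6617971833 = 199.59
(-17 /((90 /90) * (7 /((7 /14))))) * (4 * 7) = -34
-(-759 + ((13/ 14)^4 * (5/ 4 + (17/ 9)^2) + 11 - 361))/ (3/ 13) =4790.14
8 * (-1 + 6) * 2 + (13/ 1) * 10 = 210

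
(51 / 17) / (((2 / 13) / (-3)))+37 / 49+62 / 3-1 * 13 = -14723 / 294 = -50.08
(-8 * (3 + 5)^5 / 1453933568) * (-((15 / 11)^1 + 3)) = 12288 / 15618427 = 0.00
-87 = -87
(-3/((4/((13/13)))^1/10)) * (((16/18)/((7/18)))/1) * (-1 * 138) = 2365.71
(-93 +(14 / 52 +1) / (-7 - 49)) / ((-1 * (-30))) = -45147 / 14560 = -3.10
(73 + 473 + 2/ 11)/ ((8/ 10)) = 7510/ 11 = 682.73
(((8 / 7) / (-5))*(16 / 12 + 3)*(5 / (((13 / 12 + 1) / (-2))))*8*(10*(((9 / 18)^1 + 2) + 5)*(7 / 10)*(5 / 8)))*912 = 1138176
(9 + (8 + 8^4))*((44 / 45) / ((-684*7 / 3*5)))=-5027 / 9975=-0.50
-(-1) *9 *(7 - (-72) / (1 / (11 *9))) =64215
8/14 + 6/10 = 41/35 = 1.17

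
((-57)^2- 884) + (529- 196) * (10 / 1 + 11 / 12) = 24001 / 4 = 6000.25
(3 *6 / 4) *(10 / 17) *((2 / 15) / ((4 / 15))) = 45 / 34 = 1.32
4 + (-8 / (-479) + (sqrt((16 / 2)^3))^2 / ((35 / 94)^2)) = 2169368228 / 586775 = 3697.10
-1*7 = -7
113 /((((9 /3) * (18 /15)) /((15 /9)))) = 2825 /54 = 52.31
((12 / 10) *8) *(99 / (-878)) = -2376 / 2195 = -1.08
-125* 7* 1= -875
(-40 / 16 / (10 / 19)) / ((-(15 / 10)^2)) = 19 / 9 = 2.11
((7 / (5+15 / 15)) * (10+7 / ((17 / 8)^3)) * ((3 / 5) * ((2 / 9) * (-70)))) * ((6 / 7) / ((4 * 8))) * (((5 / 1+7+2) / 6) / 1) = -7.30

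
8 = 8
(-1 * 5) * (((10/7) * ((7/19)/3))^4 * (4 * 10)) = -2000000/10556001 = -0.19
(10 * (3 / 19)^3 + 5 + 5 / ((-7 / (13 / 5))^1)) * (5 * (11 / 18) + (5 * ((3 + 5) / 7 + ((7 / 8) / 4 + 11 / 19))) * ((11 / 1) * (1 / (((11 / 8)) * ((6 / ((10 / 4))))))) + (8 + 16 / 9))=11016129391 / 76628748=143.76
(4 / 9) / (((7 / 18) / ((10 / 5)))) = 16 / 7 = 2.29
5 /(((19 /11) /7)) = 385 /19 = 20.26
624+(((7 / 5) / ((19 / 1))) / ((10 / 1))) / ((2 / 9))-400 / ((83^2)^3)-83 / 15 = 1152611612351087681 / 1863560128203300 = 618.50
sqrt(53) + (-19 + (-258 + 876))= sqrt(53) + 599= 606.28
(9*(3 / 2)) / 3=9 / 2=4.50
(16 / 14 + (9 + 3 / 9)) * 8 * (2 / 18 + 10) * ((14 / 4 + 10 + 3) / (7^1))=125840 / 63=1997.46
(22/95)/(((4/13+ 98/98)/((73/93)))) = 20878/150195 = 0.14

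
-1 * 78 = -78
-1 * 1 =-1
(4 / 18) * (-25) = -50 / 9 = -5.56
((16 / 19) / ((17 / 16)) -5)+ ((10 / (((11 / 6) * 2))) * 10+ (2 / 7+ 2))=630505 / 24871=25.35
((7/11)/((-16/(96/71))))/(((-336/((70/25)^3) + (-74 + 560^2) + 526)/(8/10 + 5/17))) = -31899/170253161705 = -0.00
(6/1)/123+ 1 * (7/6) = 299/246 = 1.22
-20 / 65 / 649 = -4 / 8437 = -0.00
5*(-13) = -65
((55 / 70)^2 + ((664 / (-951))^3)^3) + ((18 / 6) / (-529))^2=0.58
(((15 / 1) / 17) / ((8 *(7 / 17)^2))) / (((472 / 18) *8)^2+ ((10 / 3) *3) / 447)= 3077595 / 208197991792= 0.00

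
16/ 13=1.23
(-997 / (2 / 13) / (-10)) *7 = 90727 / 20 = 4536.35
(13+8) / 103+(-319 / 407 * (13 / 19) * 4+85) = 6014204 / 72409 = 83.06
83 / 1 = 83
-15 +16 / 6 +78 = 197 / 3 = 65.67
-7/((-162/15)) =35/54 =0.65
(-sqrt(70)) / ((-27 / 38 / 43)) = 1634 * sqrt(70) / 27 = 506.33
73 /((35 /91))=949 /5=189.80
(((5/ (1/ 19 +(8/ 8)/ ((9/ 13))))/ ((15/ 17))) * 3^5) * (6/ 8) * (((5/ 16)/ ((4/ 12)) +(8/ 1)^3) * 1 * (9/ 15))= 17392299021/ 81920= 212308.34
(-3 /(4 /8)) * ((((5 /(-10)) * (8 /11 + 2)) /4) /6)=15 /44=0.34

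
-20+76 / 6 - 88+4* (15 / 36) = -93.67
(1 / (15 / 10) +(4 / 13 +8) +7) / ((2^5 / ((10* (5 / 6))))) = 15575 / 3744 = 4.16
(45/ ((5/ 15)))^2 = 18225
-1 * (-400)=400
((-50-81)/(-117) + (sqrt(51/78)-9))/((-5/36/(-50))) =-36880/13 + 180 * sqrt(442)/13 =-2545.82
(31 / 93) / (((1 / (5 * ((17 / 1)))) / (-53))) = -1501.67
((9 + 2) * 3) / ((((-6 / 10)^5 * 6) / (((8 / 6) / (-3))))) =68750 / 2187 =31.44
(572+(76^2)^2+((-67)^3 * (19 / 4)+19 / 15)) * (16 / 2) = 3832095002 / 15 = 255473000.13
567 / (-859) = -567 / 859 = -0.66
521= 521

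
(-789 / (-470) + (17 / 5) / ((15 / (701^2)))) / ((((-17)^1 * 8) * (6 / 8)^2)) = -785270633 / 539325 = -1456.02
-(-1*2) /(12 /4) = 2 /3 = 0.67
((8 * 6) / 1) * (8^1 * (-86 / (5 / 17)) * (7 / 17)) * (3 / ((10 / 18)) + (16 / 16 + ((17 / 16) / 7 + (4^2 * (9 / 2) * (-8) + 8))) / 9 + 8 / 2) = 185800592 / 75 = 2477341.23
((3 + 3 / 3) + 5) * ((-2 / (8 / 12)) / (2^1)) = -27 / 2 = -13.50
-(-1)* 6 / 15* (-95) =-38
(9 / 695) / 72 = 1 / 5560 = 0.00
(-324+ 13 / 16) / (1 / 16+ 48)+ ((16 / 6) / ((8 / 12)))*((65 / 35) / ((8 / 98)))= 64808 / 769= 84.28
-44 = -44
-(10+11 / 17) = -181 / 17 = -10.65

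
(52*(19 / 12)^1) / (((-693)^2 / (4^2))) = 3952 / 1440747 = 0.00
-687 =-687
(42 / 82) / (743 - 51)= 21 / 28372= 0.00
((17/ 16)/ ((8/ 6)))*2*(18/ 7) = 459/ 112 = 4.10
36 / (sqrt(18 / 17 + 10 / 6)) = 36 *sqrt(7089) / 139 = 21.81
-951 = -951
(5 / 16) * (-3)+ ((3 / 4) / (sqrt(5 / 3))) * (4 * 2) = -15 / 16+ 6 * sqrt(15) / 5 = 3.71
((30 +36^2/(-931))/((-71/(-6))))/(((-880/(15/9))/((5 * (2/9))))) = -22195/4362666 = -0.01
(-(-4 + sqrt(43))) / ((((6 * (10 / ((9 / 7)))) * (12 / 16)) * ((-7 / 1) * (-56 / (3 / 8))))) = 3 / 27440 - 3 * sqrt(43) / 109760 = -0.00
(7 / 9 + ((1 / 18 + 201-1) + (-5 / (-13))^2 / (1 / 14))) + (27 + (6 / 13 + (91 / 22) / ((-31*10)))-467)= -818265407 / 3457740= -236.65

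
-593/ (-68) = 593/ 68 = 8.72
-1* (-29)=29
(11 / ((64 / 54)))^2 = 86.14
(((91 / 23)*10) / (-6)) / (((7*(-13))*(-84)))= -5 / 5796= -0.00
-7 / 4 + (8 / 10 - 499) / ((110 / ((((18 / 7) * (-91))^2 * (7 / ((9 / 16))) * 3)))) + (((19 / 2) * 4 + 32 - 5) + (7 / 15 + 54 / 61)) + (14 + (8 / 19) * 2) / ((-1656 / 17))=-67870408545054 / 7330675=-9258411.88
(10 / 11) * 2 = 20 / 11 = 1.82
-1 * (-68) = 68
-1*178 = -178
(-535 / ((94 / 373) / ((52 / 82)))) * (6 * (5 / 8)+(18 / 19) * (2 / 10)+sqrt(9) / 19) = -807838551 / 146452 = -5516.06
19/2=9.50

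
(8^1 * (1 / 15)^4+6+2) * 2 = 810016 / 50625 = 16.00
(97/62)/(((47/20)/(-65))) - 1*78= -176696/1457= -121.27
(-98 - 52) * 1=-150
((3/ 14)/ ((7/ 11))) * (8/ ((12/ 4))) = 44/ 49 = 0.90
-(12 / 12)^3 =-1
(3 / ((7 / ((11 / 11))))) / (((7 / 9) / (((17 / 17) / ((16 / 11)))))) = 297 / 784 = 0.38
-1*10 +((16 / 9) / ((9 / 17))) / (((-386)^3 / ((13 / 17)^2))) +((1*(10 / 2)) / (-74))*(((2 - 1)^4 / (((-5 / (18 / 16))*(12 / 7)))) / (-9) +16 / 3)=-242886698437325 / 23441616965952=-10.36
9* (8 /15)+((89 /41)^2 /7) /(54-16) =10771109 /2235730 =4.82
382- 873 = -491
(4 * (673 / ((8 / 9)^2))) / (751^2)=54513 / 9024016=0.01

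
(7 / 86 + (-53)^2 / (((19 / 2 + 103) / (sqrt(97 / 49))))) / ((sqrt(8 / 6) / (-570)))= -106742 * sqrt(291) / 105 -1995 * sqrt(3) / 86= -17381.91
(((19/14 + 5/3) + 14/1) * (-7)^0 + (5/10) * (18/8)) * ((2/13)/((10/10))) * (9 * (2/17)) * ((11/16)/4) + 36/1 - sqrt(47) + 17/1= 10595465/198016 - sqrt(47)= 46.65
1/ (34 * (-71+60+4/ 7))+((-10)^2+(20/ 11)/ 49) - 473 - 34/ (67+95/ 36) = -1252512101761/ 3353859586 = -373.45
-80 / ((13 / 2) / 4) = -640 / 13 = -49.23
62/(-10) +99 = 464/5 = 92.80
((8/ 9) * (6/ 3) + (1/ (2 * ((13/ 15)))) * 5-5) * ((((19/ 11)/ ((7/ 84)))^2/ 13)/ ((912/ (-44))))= 3002/ 5577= 0.54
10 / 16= 5 / 8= 0.62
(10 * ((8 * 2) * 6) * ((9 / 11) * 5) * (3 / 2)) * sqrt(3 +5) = 129600 * sqrt(2) / 11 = 16662.01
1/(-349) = -1/349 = -0.00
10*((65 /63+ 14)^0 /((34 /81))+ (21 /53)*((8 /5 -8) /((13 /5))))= 164805 /11713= 14.07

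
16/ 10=1.60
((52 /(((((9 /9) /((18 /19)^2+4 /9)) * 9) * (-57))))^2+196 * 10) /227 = 5444955367209640 /630608775567363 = 8.63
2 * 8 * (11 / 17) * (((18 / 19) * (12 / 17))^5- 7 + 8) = 701516900905744 / 59767010463331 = 11.74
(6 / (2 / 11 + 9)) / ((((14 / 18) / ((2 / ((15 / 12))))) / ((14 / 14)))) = 4752 / 3535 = 1.34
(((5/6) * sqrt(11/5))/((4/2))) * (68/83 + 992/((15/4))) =82591 * sqrt(55)/3735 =163.99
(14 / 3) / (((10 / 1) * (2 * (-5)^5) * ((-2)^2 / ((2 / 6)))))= -0.00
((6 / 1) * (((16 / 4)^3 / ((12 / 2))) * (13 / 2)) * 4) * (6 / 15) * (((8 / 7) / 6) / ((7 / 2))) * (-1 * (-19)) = 505856 / 735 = 688.24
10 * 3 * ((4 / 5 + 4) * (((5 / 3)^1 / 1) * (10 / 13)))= 2400 / 13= 184.62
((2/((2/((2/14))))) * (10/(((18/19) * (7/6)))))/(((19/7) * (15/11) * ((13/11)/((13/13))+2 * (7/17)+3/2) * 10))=4114/412965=0.01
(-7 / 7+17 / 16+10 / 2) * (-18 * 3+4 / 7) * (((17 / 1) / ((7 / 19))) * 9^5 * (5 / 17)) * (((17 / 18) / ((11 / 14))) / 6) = -4863570885 / 112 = -43424740.04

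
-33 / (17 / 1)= -33 / 17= -1.94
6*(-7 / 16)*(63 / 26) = -1323 / 208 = -6.36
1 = 1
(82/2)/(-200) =-41/200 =-0.20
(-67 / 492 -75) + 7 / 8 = -73073 / 984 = -74.26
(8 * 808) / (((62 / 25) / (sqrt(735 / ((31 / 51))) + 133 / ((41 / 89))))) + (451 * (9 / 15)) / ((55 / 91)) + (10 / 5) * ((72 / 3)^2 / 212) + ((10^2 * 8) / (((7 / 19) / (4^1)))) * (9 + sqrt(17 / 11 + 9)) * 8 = 1696800 * sqrt(2635) / 961 + 972800 * sqrt(319) / 77 + 16248433276813 / 11788525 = 1694607.86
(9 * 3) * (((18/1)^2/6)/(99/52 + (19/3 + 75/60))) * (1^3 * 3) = 85293/185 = 461.04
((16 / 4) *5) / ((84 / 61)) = 305 / 21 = 14.52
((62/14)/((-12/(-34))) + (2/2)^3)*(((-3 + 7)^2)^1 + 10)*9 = 3170.14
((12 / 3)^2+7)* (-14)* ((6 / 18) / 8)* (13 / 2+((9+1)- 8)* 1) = -2737 / 24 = -114.04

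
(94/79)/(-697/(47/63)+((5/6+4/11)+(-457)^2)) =291588/50951459615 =0.00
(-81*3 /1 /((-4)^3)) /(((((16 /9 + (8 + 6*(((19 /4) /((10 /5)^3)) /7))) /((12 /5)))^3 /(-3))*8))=-2519897651712 /139354384176125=-0.02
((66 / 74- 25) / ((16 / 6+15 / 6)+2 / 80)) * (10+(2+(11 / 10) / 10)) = -925896 / 16465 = -56.23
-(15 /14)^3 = -3375 /2744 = -1.23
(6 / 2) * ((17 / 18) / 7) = 17 / 42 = 0.40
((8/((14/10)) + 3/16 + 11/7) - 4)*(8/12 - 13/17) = -1945/5712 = -0.34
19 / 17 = 1.12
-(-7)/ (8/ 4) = 7/ 2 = 3.50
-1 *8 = -8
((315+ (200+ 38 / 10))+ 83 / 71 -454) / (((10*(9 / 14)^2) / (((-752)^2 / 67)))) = 1297866741248 / 9632925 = 134732.36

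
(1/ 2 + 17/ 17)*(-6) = -9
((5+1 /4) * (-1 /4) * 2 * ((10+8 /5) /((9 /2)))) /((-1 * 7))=0.97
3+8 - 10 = 1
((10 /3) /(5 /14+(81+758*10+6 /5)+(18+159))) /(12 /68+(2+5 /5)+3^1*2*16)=5950 /1387836801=0.00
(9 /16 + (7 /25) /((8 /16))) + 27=11249 /400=28.12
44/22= 2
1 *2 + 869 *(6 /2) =2609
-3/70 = -0.04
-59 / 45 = -1.31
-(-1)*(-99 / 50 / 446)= -99 / 22300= -0.00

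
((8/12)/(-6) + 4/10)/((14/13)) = 169/630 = 0.27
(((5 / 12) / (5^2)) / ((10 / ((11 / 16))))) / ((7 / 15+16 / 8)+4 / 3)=11 / 36480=0.00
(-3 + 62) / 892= 59 / 892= 0.07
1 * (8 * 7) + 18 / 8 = 233 / 4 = 58.25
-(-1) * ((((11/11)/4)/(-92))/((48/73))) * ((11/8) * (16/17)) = -803/150144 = -0.01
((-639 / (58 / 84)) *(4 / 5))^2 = 11524451904 / 21025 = 548130.89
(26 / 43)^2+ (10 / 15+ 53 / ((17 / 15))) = 4507207 / 94299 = 47.80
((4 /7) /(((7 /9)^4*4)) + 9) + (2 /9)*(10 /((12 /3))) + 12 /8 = 3462691 /302526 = 11.45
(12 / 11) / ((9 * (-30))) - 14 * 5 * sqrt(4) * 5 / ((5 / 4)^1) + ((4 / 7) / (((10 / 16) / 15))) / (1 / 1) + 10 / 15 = -545.62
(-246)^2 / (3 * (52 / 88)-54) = -443784 / 383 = -1158.70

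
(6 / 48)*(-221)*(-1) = 221 / 8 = 27.62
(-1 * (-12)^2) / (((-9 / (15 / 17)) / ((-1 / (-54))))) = 40 / 153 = 0.26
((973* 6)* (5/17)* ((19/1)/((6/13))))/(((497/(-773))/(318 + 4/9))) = -380309730970/10863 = -35009641.07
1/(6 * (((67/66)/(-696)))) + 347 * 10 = 224834/67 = 3355.73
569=569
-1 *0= 0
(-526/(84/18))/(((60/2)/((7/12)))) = -263/120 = -2.19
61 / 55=1.11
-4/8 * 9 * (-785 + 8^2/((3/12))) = 4761/2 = 2380.50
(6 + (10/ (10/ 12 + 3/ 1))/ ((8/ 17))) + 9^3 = 34065/ 46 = 740.54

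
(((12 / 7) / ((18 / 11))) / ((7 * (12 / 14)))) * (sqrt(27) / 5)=11 * sqrt(3) / 105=0.18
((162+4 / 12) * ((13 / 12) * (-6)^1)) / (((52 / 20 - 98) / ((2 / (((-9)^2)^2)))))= 31655 / 9388791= 0.00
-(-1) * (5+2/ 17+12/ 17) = 99/ 17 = 5.82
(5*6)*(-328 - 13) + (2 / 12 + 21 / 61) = -3743993 / 366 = -10229.49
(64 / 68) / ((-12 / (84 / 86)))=-56 / 731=-0.08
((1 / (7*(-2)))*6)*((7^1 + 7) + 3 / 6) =-87 / 14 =-6.21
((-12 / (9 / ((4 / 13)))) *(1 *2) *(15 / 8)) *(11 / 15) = -44 / 39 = -1.13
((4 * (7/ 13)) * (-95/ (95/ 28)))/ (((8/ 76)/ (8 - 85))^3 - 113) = 2454986120048/ 4599967615347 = 0.53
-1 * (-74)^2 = -5476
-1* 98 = -98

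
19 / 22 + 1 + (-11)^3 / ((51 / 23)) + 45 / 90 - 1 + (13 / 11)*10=-329348 / 561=-587.07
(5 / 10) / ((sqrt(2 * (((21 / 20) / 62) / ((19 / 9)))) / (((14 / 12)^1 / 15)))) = sqrt(61845) / 810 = 0.31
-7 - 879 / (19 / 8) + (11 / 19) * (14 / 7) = -7143 / 19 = -375.95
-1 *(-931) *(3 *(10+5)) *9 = 377055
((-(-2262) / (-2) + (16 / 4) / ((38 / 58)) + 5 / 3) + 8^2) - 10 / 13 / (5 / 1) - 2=-786484 / 741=-1061.38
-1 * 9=-9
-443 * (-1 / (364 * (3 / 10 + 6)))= 2215 / 11466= 0.19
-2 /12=-1 /6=-0.17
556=556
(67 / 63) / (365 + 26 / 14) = 67 / 23112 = 0.00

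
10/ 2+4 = 9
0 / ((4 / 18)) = 0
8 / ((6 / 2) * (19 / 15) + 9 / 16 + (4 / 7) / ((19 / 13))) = 85120 / 50577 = 1.68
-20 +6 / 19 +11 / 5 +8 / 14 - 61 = -51812 / 665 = -77.91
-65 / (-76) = 65 / 76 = 0.86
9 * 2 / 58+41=1198 / 29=41.31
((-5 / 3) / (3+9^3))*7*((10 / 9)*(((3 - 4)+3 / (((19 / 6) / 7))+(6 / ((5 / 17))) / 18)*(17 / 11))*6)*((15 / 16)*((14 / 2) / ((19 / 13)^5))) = -1863454590725 / 1704660452154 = -1.09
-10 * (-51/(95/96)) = 515.37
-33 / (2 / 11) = -363 / 2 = -181.50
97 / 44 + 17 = 845 / 44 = 19.20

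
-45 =-45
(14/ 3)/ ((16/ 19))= 133/ 24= 5.54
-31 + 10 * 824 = 8209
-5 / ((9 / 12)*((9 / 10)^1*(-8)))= 0.93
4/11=0.36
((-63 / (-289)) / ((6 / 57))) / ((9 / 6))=399 / 289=1.38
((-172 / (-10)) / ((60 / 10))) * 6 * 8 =688 / 5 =137.60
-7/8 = -0.88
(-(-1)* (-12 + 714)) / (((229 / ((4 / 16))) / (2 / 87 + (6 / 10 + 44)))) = 2271087 / 66410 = 34.20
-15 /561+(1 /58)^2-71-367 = -275548417 /629068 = -438.03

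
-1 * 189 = -189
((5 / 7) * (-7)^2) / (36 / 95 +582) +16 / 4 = 224629 / 55326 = 4.06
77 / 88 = 7 / 8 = 0.88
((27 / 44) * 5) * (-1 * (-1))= 135 / 44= 3.07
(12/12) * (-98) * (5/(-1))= 490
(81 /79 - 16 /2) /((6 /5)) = -2755 /474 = -5.81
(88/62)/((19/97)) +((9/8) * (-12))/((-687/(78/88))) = 86215475/11869528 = 7.26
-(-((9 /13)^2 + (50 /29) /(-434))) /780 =126377 /207385815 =0.00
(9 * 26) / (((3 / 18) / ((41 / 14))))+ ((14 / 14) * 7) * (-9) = 28341 / 7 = 4048.71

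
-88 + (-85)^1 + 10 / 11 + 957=8634 / 11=784.91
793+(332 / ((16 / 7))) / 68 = 216277 / 272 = 795.14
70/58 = 35/29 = 1.21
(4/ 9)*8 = 32/ 9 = 3.56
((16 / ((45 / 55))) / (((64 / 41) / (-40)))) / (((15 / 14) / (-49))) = 618772 / 27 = 22917.48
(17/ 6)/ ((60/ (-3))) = -17/ 120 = -0.14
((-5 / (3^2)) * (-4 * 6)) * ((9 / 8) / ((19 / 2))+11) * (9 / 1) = 25350 / 19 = 1334.21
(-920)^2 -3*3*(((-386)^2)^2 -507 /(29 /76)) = -5794124999788 /29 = -199797413785.79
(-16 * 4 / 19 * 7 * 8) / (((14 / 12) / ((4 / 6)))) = -2048 / 19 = -107.79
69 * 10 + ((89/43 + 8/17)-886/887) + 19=460712966/648397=710.54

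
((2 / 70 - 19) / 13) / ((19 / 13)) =-664 / 665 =-1.00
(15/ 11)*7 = 105/ 11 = 9.55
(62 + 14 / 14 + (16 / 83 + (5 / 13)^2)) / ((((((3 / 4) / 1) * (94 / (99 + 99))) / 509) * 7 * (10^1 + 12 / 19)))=1216.69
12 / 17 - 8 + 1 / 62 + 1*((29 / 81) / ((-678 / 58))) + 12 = 4.69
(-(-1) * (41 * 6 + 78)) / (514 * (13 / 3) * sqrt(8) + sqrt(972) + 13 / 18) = 5832 / (13 + 324 * sqrt(3) + 80184 * sqrt(2)) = 0.05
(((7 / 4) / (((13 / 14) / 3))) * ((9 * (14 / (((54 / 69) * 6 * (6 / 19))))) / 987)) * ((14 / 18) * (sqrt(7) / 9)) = 149891 * sqrt(7) / 3563352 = 0.11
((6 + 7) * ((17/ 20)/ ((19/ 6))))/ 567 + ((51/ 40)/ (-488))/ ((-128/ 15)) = 57965291/ 8972328960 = 0.01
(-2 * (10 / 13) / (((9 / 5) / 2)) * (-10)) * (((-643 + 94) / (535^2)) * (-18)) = 87840 / 148837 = 0.59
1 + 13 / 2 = 15 / 2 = 7.50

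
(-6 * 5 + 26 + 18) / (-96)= -7 / 48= -0.15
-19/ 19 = -1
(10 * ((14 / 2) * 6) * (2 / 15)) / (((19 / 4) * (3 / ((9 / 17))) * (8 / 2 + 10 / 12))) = 4032 / 9367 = 0.43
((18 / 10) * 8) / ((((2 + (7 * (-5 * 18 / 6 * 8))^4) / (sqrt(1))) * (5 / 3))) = 108 / 6223392000025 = 0.00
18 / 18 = 1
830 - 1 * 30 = 800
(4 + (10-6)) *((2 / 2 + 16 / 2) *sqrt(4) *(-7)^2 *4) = 28224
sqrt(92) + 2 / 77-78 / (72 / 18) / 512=-955 / 78848 + 2 * sqrt(23)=9.58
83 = 83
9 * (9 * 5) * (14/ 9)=630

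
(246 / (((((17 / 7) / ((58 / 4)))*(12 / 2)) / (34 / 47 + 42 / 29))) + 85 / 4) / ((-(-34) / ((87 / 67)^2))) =13374082395 / 487792696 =27.42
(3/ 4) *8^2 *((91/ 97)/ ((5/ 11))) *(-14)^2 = 9417408/ 485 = 19417.34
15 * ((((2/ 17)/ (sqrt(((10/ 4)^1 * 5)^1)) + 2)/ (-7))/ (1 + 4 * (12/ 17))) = -102/ 91 -6 * sqrt(2)/ 455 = -1.14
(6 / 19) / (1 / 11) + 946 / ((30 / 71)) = 639067 / 285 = 2242.34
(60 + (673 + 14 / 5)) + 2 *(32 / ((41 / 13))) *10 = 192439 / 205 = 938.73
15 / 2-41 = -67 / 2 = -33.50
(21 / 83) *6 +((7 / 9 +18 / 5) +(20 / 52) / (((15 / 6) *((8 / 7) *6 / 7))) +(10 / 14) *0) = 2351189 / 388440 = 6.05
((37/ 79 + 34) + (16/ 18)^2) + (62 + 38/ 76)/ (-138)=20490323/ 588708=34.81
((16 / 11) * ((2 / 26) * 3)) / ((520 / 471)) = 2826 / 9295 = 0.30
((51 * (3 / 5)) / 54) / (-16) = -17 / 480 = -0.04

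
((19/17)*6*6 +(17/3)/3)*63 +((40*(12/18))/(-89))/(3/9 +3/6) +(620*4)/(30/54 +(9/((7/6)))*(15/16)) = 3529758227/1187705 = 2971.91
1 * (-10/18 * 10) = -50/9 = -5.56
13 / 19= 0.68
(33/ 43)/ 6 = 11/ 86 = 0.13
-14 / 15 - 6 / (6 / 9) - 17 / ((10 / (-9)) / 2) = 62 / 3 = 20.67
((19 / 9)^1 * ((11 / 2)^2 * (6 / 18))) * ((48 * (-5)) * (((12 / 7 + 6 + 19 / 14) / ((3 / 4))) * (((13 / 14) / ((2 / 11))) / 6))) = -208760695 / 3969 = -52597.81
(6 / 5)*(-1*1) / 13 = -6 / 65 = -0.09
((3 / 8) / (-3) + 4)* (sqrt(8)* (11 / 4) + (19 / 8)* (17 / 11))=10013 / 704 + 341* sqrt(2) / 16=44.36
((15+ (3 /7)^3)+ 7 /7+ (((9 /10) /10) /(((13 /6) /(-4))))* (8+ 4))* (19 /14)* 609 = 2595393483 /222950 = 11641.15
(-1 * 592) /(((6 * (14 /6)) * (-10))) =148 /35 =4.23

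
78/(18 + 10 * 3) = 13/8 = 1.62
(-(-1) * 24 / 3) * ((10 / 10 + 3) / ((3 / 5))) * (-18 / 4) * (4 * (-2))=1920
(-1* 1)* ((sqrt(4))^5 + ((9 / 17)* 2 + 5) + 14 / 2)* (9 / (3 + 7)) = -3447 / 85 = -40.55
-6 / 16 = -3 / 8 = -0.38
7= 7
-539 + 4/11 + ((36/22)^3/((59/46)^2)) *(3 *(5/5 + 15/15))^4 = 13497687627/4633211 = 2913.25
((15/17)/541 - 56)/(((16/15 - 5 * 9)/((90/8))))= 347636475/24243292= 14.34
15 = 15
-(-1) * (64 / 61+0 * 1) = 64 / 61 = 1.05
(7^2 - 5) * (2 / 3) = 88 / 3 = 29.33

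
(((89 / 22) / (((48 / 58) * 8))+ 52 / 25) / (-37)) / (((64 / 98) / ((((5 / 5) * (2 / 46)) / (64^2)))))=-13924477 / 11778863923200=-0.00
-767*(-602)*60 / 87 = 9234680 / 29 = 318437.24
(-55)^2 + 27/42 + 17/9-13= 379831/126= 3014.53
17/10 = 1.70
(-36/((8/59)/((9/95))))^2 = 22838841/36100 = 632.65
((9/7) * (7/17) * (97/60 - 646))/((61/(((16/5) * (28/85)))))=-12990768/2203625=-5.90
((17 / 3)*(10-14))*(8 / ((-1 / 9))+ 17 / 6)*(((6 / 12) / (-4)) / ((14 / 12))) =-7055 / 42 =-167.98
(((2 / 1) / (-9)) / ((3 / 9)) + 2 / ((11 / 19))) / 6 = 46 / 99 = 0.46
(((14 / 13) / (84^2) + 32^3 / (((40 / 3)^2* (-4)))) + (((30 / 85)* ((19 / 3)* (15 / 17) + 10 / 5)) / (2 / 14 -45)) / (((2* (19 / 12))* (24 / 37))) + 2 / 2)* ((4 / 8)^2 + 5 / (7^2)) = -146505930247129 / 9225710239200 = -15.88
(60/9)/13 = 20/39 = 0.51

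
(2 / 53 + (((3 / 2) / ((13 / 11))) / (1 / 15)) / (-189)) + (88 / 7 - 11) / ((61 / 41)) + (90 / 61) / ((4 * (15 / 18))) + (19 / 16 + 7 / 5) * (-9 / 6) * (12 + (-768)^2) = -80822255078611 / 35304360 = -2289299.54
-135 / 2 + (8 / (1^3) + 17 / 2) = -51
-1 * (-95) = 95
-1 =-1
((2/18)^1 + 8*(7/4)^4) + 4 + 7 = 24809/288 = 86.14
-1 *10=-10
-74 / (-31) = 74 / 31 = 2.39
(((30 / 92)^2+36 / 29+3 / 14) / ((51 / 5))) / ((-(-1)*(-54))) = -1118255 / 394325064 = -0.00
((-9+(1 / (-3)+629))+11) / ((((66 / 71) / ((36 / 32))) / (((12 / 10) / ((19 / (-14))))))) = -64113 / 95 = -674.87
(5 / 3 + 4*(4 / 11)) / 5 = 103 / 165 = 0.62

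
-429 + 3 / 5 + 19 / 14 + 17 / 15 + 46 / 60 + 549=867 / 7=123.86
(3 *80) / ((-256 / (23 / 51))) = -115 / 272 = -0.42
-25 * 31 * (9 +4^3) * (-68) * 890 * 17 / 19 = 58206623000 / 19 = 3063506473.68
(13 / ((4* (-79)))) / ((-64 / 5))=65 / 20224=0.00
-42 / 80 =-21 / 40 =-0.52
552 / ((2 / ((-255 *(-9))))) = 633420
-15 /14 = -1.07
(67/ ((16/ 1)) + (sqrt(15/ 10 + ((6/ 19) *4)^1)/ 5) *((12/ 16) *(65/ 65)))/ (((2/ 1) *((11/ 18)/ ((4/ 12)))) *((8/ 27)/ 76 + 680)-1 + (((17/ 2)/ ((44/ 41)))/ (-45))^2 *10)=117612 *sqrt(3990)/ 74268827651 + 124766730/ 74268827651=0.00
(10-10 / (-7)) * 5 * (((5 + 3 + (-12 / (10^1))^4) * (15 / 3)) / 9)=100736 / 315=319.80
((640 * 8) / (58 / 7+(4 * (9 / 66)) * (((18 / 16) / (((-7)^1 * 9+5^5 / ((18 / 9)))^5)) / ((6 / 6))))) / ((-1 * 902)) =-2173653618393734391040 / 3172903535153086202917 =-0.69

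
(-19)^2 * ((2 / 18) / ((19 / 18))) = 38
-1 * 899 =-899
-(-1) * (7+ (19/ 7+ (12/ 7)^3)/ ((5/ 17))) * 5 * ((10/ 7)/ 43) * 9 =5148720/ 103243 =49.87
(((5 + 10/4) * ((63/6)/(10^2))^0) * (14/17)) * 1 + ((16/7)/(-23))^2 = 2726057/440657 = 6.19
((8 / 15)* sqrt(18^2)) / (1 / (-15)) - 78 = -222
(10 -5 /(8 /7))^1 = 45 /8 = 5.62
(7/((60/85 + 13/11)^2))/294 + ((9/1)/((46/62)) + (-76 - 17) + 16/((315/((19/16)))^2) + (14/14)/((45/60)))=-361864201729273/4550072713200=-79.53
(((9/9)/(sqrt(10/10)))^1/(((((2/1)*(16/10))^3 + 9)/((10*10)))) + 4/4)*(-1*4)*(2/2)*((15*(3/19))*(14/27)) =-1653960/99199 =-16.67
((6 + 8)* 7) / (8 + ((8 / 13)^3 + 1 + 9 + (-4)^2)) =107653 / 37605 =2.86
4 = 4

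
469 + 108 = 577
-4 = -4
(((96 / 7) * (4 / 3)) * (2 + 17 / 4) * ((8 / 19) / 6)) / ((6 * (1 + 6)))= 1600 / 8379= 0.19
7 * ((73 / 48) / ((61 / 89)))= 45479 / 2928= 15.53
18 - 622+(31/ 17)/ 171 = -1755797/ 2907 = -603.99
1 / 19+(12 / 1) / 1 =229 / 19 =12.05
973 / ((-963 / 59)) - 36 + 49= -44888 / 963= -46.61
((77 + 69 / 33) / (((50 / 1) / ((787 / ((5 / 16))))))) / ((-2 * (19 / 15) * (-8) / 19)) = 205407 / 55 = 3734.67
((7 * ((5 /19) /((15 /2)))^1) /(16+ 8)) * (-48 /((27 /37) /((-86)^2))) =-7662256 /1539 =-4978.72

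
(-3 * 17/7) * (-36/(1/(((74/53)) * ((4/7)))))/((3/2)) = 362304/2597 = 139.51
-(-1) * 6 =6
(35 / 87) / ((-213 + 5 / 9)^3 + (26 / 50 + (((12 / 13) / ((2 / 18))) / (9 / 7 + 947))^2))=-395836224863625 / 9434151719499064656803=-0.00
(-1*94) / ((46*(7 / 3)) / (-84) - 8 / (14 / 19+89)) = 2884860 / 41951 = 68.77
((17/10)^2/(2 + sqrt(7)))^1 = -289/150 + 289* sqrt(7)/300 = 0.62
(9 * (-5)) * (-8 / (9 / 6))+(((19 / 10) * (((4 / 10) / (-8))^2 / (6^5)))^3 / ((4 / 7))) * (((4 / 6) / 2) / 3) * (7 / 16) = 4159895825138319360000336091 / 17332899271409664000000000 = 240.00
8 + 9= 17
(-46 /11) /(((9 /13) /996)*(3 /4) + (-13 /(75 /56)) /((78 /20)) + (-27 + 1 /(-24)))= 35736480 /252354223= 0.14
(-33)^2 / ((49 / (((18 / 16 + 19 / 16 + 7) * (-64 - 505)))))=-92326509 / 784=-117763.40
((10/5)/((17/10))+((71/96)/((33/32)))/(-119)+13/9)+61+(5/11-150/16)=5154841/94248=54.69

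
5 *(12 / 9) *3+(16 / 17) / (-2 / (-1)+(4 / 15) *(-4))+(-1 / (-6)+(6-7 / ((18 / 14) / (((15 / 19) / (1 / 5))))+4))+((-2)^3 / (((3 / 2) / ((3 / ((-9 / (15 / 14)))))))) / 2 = 6871 / 646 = 10.64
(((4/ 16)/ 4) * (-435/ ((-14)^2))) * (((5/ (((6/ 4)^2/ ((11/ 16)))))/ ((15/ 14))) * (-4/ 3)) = 1595/ 6048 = 0.26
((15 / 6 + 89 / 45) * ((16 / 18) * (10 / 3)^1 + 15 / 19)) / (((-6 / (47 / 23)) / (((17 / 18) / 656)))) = -123968845 / 15046839936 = -0.01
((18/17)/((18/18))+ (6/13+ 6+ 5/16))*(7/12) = 193879/42432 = 4.57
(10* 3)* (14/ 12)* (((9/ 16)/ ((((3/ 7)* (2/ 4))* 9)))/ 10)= 49/ 48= 1.02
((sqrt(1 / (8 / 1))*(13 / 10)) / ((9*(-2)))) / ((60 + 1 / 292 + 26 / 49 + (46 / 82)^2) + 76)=-78168181*sqrt(2) / 592461212580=-0.00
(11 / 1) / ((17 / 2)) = 1.29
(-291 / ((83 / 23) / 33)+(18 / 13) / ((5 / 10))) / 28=-2868309 / 30212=-94.94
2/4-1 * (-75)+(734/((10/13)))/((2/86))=411061/10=41106.10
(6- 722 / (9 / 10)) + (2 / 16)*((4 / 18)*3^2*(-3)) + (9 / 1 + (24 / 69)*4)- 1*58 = -699313 / 828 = -844.58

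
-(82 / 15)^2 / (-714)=3362 / 80325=0.04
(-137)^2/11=18769/11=1706.27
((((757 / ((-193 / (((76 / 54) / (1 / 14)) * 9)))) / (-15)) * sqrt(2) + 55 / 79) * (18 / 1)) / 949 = 990 / 74971 + 805448 * sqrt(2) / 915785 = 1.26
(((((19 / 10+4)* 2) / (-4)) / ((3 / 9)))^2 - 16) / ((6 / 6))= 24929 / 400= 62.32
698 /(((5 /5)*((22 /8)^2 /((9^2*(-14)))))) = -12664512 /121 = -104665.39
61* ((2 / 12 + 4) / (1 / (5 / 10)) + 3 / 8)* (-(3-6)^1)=3599 / 8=449.88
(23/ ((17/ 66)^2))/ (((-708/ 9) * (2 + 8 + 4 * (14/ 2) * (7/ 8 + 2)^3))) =-874368/ 134003809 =-0.01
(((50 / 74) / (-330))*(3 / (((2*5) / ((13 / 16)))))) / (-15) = 13 / 390720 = 0.00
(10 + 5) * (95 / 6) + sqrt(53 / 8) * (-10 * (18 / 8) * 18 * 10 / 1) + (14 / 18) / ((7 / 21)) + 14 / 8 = 2899 / 12 - 2025 * sqrt(106) / 2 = -10182.74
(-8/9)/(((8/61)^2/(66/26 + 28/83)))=-11546263/77688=-148.62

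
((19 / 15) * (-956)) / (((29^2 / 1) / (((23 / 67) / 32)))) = -104443 / 6761640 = -0.02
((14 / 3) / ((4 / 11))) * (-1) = -77 / 6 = -12.83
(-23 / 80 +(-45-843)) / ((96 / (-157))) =11156891 / 7680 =1452.72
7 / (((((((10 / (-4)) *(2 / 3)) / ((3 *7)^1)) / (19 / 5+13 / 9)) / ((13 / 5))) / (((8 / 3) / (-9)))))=1202656 / 3375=356.34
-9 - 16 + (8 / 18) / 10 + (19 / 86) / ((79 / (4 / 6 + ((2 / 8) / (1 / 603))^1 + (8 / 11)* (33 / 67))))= -2009971721 / 81935640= -24.53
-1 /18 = -0.06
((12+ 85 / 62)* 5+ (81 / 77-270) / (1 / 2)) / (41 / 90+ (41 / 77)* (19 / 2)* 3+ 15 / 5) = -101193795 / 4002472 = -25.28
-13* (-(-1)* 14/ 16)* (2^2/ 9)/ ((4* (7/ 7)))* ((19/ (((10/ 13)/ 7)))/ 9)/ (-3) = 157339/ 19440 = 8.09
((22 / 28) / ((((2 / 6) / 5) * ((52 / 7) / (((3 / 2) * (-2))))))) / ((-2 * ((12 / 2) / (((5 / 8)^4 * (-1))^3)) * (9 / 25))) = -335693359375 / 85761906966528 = -0.00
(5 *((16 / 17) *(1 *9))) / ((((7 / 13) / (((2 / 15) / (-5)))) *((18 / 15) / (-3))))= 624 / 119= 5.24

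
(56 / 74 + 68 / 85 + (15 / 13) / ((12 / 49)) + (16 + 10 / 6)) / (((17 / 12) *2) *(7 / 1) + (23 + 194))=690763 / 6835010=0.10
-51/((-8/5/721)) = 183855/8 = 22981.88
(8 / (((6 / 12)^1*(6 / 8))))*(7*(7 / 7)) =448 / 3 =149.33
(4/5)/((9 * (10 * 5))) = 2/1125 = 0.00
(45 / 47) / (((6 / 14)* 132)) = 35 / 2068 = 0.02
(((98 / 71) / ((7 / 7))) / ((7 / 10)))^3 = 2744000 / 357911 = 7.67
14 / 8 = 7 / 4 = 1.75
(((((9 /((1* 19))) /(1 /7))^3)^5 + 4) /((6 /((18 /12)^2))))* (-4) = -2932442624086960782989364609 /30362254059749596598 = -96581848.58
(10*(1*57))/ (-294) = -95/ 49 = -1.94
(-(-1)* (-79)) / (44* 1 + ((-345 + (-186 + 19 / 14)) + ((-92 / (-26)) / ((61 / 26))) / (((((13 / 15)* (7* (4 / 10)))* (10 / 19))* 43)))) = 37713494 / 231825991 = 0.16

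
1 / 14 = 0.07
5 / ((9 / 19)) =95 / 9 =10.56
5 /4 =1.25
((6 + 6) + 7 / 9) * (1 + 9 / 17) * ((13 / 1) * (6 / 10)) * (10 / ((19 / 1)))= 77740 / 969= 80.23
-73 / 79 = -0.92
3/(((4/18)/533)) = 7195.50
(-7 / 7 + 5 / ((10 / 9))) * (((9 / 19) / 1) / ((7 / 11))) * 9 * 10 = 4455 / 19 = 234.47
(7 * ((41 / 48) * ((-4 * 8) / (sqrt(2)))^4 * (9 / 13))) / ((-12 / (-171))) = 15463030.15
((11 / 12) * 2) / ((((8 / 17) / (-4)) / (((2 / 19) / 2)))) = -187 / 228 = -0.82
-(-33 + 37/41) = 1316/41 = 32.10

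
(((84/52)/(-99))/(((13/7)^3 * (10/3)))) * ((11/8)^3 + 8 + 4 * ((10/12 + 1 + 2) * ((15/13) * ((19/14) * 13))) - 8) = -0.24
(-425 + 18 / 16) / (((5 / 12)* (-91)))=11.18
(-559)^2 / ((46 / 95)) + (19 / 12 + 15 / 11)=1959264817 / 3036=645344.14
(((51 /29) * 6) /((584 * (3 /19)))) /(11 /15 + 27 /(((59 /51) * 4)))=0.02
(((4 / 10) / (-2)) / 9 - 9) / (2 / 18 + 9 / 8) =-3248 / 445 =-7.30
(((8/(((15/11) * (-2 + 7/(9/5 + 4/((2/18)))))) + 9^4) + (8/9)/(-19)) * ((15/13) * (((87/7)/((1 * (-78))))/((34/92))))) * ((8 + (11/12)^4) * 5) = -165408535359168145/1164741596928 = -142013.07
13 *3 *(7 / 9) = 91 / 3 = 30.33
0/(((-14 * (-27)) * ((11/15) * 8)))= 0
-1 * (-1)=1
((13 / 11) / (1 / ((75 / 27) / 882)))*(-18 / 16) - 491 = -38109781 / 77616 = -491.00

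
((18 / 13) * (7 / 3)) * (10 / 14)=30 / 13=2.31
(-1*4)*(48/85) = -192/85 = -2.26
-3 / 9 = -1 / 3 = -0.33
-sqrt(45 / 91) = -3*sqrt(455) / 91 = -0.70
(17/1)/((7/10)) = 170/7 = 24.29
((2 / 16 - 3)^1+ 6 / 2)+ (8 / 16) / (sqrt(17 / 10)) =1 / 8+ sqrt(170) / 34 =0.51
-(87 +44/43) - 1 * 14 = -4387/43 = -102.02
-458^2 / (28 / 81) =-4247721 / 7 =-606817.29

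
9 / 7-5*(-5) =184 / 7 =26.29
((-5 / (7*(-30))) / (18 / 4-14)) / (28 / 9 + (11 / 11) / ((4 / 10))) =-6 / 13433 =-0.00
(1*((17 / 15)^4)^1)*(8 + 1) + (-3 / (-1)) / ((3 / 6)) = 117271 / 5625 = 20.85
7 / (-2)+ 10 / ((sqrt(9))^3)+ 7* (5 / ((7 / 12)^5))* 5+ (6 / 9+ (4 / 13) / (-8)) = 2181392722 / 842751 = 2588.42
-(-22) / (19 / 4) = 88 / 19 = 4.63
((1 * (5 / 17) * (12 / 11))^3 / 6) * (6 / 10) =21600 / 6539203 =0.00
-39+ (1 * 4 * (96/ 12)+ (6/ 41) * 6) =-251/ 41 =-6.12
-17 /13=-1.31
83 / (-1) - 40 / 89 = -7427 / 89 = -83.45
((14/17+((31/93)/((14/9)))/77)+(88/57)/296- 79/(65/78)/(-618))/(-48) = -19604472281/955416480480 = -0.02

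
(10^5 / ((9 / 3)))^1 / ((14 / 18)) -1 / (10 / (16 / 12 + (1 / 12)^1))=35999881 / 840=42857.00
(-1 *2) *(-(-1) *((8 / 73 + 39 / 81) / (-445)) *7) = 3262 / 175419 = 0.02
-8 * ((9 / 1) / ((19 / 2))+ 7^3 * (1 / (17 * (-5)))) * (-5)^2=199480 / 323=617.59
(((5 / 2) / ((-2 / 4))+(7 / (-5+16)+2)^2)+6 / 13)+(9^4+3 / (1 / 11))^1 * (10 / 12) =8647429 / 1573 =5497.41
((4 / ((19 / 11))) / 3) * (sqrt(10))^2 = 440 / 57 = 7.72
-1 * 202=-202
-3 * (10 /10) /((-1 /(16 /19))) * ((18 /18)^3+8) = 432 /19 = 22.74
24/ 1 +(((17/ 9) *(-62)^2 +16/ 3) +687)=71795/ 9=7977.22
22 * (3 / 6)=11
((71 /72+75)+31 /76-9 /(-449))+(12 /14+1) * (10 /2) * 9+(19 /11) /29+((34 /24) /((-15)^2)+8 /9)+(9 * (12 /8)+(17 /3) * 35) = 38346658379507 /102868504200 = 372.77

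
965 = 965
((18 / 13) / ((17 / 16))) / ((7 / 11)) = 3168 / 1547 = 2.05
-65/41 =-1.59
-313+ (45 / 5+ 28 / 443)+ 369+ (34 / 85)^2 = 722347 / 11075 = 65.22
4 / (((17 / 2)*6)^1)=4 / 51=0.08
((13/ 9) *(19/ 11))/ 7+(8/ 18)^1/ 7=97/ 231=0.42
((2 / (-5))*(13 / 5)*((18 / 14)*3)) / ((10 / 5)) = -351 / 175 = -2.01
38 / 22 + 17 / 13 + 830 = 119124 / 143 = 833.03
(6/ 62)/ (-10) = -3/ 310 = -0.01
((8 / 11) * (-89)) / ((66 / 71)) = -69.63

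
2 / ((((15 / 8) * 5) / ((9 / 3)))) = 16 / 25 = 0.64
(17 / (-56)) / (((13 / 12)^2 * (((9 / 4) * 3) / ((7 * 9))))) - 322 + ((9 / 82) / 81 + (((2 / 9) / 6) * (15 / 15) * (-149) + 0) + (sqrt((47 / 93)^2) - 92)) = -4888181567 / 11599146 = -421.43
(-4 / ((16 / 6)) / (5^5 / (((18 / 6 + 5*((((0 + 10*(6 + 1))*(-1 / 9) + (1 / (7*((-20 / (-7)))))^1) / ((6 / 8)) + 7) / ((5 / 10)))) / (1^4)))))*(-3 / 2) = -811 / 37500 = -0.02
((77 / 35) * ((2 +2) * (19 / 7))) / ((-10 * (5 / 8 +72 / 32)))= -3344 / 4025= -0.83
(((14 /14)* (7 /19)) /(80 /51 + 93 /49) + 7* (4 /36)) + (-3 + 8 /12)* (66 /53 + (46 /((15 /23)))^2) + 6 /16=-11609.87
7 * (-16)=-112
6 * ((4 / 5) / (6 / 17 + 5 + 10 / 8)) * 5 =1632 / 449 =3.63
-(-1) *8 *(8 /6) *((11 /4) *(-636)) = -18656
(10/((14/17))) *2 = 170/7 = 24.29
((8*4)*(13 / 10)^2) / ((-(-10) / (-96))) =-64896 / 125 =-519.17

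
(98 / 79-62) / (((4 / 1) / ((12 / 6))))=-30.38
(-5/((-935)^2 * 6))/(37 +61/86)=-43/1701067005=-0.00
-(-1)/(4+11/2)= 2/19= 0.11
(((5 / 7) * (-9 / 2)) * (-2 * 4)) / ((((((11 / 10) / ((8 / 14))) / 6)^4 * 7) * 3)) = 199065600000 / 1722499009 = 115.57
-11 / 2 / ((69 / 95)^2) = -99275 / 9522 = -10.43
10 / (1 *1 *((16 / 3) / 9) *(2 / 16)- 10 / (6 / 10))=-135 / 224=-0.60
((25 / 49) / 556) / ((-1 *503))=-25 / 13703732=-0.00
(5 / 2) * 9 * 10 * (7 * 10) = 15750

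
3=3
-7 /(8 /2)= -7 /4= -1.75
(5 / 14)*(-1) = -5 / 14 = -0.36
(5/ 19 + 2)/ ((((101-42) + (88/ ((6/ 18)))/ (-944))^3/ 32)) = 2260812032/ 6320701558691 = 0.00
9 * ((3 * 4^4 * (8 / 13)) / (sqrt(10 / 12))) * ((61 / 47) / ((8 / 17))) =7167744 * sqrt(30) / 3055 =12850.85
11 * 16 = 176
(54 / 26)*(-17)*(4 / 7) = -1836 / 91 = -20.18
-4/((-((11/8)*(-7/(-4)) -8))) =-128/179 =-0.72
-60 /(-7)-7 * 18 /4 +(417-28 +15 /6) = 2580 /7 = 368.57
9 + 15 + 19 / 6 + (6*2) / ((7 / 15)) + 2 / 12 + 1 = 1135 / 21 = 54.05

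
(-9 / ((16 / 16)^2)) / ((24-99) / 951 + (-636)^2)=-2853 / 128225207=-0.00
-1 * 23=-23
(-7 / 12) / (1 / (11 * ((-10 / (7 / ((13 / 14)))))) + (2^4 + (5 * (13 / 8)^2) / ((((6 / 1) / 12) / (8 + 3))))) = -5720 / 3004473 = -0.00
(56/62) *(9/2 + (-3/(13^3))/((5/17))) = 1382682/340535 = 4.06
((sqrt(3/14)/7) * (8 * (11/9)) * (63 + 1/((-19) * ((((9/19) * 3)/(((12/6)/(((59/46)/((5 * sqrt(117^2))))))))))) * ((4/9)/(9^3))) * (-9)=-0.10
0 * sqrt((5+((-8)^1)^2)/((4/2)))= 0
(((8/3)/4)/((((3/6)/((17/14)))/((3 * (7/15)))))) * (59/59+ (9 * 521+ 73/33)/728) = 1520089/90090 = 16.87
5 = 5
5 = 5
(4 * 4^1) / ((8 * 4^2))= 1 / 8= 0.12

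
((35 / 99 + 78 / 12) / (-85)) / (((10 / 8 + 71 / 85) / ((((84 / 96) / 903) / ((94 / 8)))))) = -0.00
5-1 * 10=-5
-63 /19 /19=-63 /361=-0.17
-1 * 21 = -21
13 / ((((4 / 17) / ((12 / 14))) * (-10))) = -663 / 140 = -4.74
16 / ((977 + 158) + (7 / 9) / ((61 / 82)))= 8784 / 623689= 0.01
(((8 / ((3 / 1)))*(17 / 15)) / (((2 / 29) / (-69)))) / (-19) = 159.14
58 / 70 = 29 / 35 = 0.83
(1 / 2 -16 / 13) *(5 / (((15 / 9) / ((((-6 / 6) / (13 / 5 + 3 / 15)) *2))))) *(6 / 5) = 171 / 91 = 1.88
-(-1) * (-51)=-51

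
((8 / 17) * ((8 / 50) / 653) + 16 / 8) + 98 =100.00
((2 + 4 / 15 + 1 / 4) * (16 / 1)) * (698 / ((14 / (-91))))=-2740348 / 15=-182689.87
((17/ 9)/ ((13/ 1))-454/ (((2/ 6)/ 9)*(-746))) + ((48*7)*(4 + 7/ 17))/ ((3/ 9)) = 3311557978/ 741897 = 4463.64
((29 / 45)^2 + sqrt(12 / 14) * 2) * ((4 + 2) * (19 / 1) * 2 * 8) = 511328 / 675 + 3648 * sqrt(42) / 7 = 4134.91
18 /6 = 3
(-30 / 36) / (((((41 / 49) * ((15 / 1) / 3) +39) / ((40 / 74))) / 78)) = -15925 / 19573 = -0.81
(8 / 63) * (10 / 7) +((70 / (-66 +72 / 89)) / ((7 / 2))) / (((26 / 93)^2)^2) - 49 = -9650169476399 / 97438022136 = -99.04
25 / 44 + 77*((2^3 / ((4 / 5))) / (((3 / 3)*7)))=110.57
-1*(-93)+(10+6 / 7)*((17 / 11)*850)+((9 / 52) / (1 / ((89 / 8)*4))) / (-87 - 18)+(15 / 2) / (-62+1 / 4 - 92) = 23566096023 / 1641640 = 14355.22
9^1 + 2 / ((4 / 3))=21 / 2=10.50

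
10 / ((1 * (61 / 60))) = 600 / 61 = 9.84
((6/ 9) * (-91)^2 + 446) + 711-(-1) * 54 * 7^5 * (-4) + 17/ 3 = -10870886/ 3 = -3623628.67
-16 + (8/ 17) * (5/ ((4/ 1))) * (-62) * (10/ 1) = -380.71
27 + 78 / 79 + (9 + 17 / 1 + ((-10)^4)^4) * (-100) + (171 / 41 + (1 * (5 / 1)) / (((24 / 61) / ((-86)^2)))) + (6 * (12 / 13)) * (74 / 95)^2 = -2280094049999791539318978077 / 2280094050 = -999999999999908573.65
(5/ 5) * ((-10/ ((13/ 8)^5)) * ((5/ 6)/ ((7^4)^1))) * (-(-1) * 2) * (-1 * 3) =1638400/ 891474493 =0.00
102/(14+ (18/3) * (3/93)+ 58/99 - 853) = -313038/2572499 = -0.12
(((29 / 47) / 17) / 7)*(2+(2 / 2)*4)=174 / 5593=0.03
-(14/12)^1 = -7/6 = -1.17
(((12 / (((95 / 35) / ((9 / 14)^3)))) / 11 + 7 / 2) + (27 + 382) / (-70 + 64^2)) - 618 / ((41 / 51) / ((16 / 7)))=-24495923213 / 13970586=-1753.39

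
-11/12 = -0.92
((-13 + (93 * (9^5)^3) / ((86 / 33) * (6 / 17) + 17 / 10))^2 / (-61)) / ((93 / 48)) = -2279301973745143954729629545489332041616 / 5042708899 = -451999514427085701726053500000.00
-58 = -58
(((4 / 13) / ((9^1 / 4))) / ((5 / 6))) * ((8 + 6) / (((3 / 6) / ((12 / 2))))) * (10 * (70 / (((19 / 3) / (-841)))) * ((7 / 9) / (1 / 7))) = -10338513920 / 741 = -13952110.55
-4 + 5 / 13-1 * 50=-697 / 13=-53.62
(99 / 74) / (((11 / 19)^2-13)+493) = 35739 / 12831674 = 0.00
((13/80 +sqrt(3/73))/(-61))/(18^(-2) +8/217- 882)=228501/75650793340 +70308 * sqrt(219)/276125395691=0.00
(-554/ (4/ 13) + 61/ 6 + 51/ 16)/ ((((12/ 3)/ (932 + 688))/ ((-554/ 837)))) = 118809455/ 248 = 479070.38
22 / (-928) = -0.02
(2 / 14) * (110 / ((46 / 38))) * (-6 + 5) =-2090 / 161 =-12.98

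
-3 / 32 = -0.09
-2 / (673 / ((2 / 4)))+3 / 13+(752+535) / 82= 11424455 / 717418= 15.92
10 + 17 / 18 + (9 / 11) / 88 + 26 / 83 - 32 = -14991953 / 723096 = -20.73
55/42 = 1.31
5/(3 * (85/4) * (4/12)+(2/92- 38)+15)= -460/159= -2.89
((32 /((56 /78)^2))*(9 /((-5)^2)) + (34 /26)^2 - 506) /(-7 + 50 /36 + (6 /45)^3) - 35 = 15966047345 /313510379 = 50.93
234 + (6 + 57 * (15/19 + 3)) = 456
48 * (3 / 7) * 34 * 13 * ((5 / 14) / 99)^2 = 44200 / 373527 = 0.12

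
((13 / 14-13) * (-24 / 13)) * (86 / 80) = 1677 / 70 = 23.96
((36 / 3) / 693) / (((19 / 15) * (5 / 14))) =8 / 209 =0.04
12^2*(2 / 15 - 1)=-624 / 5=-124.80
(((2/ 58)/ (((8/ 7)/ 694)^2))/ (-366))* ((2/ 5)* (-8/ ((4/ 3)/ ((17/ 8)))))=100300697/ 566080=177.18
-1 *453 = -453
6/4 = 3/2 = 1.50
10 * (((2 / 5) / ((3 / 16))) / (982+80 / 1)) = 32 / 1593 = 0.02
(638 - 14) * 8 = 4992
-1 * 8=-8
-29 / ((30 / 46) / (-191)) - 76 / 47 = 5986519 / 705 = 8491.52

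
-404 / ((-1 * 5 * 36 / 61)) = 6161 / 45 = 136.91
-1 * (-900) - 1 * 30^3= -26100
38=38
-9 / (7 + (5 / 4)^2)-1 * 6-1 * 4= -1514 / 137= -11.05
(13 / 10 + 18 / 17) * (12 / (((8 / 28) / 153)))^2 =487020114 / 5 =97404022.80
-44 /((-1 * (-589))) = -44 /589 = -0.07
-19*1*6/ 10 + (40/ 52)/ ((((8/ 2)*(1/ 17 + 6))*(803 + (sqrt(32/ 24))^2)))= -368333523/ 32310070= -11.40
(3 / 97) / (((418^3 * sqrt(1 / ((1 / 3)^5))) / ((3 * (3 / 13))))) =sqrt(3) / 92096670952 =0.00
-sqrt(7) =-2.65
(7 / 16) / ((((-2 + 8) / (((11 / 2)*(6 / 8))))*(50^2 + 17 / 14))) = 539 / 4482176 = 0.00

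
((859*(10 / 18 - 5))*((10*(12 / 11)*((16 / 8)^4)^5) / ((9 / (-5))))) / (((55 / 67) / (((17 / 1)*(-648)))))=-39395627787878400 / 121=-325583700726267.77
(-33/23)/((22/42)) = -63/23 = -2.74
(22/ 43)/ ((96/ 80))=55/ 129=0.43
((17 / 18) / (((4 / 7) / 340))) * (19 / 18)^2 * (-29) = -105893935 / 5832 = -18157.40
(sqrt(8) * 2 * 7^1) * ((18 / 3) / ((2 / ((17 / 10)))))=714 * sqrt(2) / 5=201.95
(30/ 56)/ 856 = 15/ 23968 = 0.00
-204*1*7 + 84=-1344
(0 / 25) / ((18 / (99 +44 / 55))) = 0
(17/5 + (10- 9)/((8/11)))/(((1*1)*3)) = 191/120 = 1.59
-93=-93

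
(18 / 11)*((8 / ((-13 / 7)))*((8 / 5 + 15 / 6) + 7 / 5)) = -504 / 13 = -38.77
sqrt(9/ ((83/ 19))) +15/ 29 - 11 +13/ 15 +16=3* sqrt(1577)/ 83 +2777/ 435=7.82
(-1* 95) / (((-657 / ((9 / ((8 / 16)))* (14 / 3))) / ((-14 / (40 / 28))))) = -26068 / 219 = -119.03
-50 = -50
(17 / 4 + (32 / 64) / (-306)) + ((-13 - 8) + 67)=7688 / 153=50.25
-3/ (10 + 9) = -3/ 19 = -0.16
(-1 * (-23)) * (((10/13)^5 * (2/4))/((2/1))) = 575000/371293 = 1.55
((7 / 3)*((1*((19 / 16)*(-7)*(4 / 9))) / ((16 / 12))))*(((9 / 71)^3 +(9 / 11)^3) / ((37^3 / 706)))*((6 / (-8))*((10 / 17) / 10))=0.00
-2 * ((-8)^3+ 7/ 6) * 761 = 2332465/ 3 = 777488.33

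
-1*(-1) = 1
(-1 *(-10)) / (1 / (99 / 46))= 495 / 23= 21.52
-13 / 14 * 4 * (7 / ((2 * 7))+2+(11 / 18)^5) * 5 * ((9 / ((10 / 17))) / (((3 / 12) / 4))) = -154225513 / 13122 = -11753.20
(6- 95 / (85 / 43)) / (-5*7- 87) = 0.34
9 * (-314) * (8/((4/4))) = -22608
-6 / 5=-1.20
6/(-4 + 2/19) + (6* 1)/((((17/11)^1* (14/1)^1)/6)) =543/4403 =0.12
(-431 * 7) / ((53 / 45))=-135765 / 53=-2561.60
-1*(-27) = 27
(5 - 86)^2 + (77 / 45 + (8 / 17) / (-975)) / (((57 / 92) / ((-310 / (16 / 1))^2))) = 13781547331 / 1813968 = 7597.46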